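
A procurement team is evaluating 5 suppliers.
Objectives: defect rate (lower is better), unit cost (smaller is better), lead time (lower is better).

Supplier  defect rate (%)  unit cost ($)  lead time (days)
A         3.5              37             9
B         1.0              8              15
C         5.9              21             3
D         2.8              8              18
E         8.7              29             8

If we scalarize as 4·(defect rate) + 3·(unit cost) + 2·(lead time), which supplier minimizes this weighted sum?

A: 4·3.5 + 3·37 + 2·9 = 143.0
B: 4·1.0 + 3·8 + 2·15 = 58.0
C: 4·5.9 + 3·21 + 2·3 = 92.6
D: 4·2.8 + 3·8 + 2·18 = 71.2
E: 4·8.7 + 3·29 + 2·8 = 137.8
Lowest: B at 58.0.

B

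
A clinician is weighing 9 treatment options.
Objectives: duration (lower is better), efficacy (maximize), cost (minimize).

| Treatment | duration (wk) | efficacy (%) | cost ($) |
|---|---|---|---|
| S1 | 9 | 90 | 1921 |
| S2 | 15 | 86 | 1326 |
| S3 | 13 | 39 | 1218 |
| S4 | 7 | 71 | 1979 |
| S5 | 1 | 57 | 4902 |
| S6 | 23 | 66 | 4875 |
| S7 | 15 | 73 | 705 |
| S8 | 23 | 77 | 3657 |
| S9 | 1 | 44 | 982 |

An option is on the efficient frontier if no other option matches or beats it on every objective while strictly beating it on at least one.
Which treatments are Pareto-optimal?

S1, S2, S4, S5, S7, S9

S1: not dominated (best efficacy).
S2: not dominated.
S3: dominated by S9 (duration 1≤13, efficacy 44≥39, cost 982≤1218).
S4: not dominated.
S5: not dominated.
S6: dominated by S1 (duration 9≤23, efficacy 90≥66, cost 1921≤4875).
S7: not dominated (best cost).
S8: dominated by S1 (duration 9≤23, efficacy 90≥77, cost 1921≤3657).
S9: not dominated.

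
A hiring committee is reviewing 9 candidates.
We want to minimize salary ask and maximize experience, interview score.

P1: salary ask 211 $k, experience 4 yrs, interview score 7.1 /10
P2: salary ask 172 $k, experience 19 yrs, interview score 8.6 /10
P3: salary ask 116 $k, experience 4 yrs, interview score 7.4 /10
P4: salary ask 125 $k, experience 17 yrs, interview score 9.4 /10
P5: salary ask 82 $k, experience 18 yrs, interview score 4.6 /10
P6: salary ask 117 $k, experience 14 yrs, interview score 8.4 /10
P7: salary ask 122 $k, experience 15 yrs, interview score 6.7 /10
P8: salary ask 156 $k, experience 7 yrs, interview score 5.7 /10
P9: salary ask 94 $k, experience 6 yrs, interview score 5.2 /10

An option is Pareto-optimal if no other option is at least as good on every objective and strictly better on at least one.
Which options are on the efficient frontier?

P2, P3, P4, P5, P6, P7, P9

P1: dominated by P2 (salary ask 172≤211, experience 19≥4, interview score 8.6≥7.1).
P2: not dominated (best experience).
P3: not dominated.
P4: not dominated (best interview score).
P5: not dominated (best salary ask).
P6: not dominated.
P7: not dominated.
P8: dominated by P4 (salary ask 125≤156, experience 17≥7, interview score 9.4≥5.7).
P9: not dominated.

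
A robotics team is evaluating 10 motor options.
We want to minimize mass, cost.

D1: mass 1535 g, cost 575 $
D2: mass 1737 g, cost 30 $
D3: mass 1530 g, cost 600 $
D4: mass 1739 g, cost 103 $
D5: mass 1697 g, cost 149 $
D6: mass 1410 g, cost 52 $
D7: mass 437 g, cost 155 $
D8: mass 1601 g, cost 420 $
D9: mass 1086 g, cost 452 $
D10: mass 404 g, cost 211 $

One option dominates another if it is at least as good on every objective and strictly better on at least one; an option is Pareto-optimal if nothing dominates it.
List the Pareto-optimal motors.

D1: dominated by D6 (mass 1410≤1535, cost 52≤575).
D2: not dominated (best cost).
D3: dominated by D6 (mass 1410≤1530, cost 52≤600).
D4: dominated by D2 (mass 1737≤1739, cost 30≤103).
D5: dominated by D6 (mass 1410≤1697, cost 52≤149).
D6: not dominated.
D7: not dominated.
D8: dominated by D6 (mass 1410≤1601, cost 52≤420).
D9: dominated by D7 (mass 437≤1086, cost 155≤452).
D10: not dominated (best mass).

D2, D6, D7, D10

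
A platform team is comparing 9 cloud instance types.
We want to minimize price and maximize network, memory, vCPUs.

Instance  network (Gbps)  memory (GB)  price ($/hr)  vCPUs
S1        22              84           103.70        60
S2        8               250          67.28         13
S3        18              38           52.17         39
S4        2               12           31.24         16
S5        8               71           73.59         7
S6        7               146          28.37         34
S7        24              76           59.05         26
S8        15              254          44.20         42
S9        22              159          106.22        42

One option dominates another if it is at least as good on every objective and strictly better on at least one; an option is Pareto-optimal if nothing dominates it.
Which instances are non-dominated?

S1: not dominated (best vCPUs).
S2: dominated by S8 (network 15≥8, memory 254≥250, price 44.20≤67.28, vCPUs 42≥13).
S3: not dominated.
S4: dominated by S6 (network 7≥2, memory 146≥12, price 28.37≤31.24, vCPUs 34≥16).
S5: dominated by S2 (network 8≥8, memory 250≥71, price 67.28≤73.59, vCPUs 13≥7).
S6: not dominated (best price).
S7: not dominated (best network).
S8: not dominated (best memory).
S9: not dominated.

S1, S3, S6, S7, S8, S9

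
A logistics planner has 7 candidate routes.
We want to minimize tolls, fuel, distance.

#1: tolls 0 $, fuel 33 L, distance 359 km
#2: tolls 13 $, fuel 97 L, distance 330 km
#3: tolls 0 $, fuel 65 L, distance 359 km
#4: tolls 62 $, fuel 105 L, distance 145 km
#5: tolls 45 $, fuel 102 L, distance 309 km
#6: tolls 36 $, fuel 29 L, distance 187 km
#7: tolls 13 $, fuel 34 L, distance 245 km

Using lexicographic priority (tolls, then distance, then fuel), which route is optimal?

#1

First minimize tolls: best is 0, kept {#1, #3}.
Then minimize distance: best is 359, kept {#1, #3}.
Then minimize fuel: best is 33, kept {#1}.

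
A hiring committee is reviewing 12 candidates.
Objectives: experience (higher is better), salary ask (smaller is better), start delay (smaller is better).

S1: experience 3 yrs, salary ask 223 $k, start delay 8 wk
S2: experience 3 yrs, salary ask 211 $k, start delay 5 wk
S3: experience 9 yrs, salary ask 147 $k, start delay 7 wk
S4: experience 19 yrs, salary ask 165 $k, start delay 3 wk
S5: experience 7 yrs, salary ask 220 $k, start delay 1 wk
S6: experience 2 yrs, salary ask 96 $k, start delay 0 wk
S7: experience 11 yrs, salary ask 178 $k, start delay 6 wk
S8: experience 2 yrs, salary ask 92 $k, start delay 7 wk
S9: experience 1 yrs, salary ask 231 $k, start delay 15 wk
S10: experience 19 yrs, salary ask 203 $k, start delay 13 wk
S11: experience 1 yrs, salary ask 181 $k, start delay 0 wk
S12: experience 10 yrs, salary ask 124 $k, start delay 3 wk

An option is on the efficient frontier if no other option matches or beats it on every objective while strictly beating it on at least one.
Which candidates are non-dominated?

S1: dominated by S2 (experience 3≥3, salary ask 211≤223, start delay 5≤8).
S2: dominated by S4 (experience 19≥3, salary ask 165≤211, start delay 3≤5).
S3: dominated by S12 (experience 10≥9, salary ask 124≤147, start delay 3≤7).
S4: not dominated.
S5: not dominated.
S6: not dominated.
S7: dominated by S4 (experience 19≥11, salary ask 165≤178, start delay 3≤6).
S8: not dominated (best salary ask).
S9: dominated by S1 (experience 3≥1, salary ask 223≤231, start delay 8≤15).
S10: dominated by S4 (experience 19≥19, salary ask 165≤203, start delay 3≤13).
S11: dominated by S6 (experience 2≥1, salary ask 96≤181, start delay 0≤0).
S12: not dominated.

S4, S5, S6, S8, S12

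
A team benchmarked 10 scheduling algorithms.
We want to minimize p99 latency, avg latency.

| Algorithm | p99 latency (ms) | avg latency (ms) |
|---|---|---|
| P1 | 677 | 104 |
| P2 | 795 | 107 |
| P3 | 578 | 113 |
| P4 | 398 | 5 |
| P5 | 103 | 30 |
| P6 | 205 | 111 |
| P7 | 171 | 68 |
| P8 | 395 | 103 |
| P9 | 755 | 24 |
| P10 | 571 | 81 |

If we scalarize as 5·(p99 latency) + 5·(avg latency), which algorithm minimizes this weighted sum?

P5

P1: 5·677 + 5·104 = 3905
P2: 5·795 + 5·107 = 4510
P3: 5·578 + 5·113 = 3455
P4: 5·398 + 5·5 = 2015
P5: 5·103 + 5·30 = 665
P6: 5·205 + 5·111 = 1580
P7: 5·171 + 5·68 = 1195
P8: 5·395 + 5·103 = 2490
P9: 5·755 + 5·24 = 3895
P10: 5·571 + 5·81 = 3260
Lowest: P5 at 665.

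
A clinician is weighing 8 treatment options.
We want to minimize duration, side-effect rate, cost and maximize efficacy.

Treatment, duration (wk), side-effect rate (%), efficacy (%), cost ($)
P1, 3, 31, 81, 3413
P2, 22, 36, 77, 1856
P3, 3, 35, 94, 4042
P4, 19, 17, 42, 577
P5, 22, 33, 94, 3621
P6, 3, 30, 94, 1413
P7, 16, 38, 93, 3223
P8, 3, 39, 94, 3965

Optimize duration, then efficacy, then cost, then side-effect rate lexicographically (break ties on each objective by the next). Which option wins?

P6

First minimize duration: best is 3, kept {P1, P3, P6, P8}.
Then maximize efficacy: best is 94, kept {P3, P6, P8}.
Then minimize cost: best is 1413, kept {P6}.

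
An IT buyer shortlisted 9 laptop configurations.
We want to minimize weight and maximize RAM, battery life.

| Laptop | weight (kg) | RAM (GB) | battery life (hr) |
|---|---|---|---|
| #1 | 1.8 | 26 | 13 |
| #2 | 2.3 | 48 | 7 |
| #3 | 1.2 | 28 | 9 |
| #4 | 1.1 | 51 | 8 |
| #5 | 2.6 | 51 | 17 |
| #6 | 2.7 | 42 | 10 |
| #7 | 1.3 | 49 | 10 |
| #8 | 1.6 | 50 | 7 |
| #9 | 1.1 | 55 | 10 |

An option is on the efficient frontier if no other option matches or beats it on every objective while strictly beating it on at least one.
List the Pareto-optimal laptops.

#1: not dominated.
#2: dominated by #4 (weight 1.1≤2.3, RAM 51≥48, battery life 8≥7).
#3: dominated by #9 (weight 1.1≤1.2, RAM 55≥28, battery life 10≥9).
#4: dominated by #9 (weight 1.1≤1.1, RAM 55≥51, battery life 10≥8).
#5: not dominated (best battery life).
#6: dominated by #5 (weight 2.6≤2.7, RAM 51≥42, battery life 17≥10).
#7: dominated by #9 (weight 1.1≤1.3, RAM 55≥49, battery life 10≥10).
#8: dominated by #4 (weight 1.1≤1.6, RAM 51≥50, battery life 8≥7).
#9: not dominated (best RAM).

#1, #5, #9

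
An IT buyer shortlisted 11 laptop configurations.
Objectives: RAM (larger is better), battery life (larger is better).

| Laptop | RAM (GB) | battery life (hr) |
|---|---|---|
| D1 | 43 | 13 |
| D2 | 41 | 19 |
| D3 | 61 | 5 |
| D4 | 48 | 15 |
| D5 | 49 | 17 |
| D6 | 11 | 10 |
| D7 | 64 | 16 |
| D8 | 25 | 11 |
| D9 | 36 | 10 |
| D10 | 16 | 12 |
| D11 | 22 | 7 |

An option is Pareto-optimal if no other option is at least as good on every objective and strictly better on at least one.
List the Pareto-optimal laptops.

D1: dominated by D4 (RAM 48≥43, battery life 15≥13).
D2: not dominated (best battery life).
D3: dominated by D7 (RAM 64≥61, battery life 16≥5).
D4: dominated by D5 (RAM 49≥48, battery life 17≥15).
D5: not dominated.
D6: dominated by D1 (RAM 43≥11, battery life 13≥10).
D7: not dominated (best RAM).
D8: dominated by D1 (RAM 43≥25, battery life 13≥11).
D9: dominated by D1 (RAM 43≥36, battery life 13≥10).
D10: dominated by D1 (RAM 43≥16, battery life 13≥12).
D11: dominated by D1 (RAM 43≥22, battery life 13≥7).

D2, D5, D7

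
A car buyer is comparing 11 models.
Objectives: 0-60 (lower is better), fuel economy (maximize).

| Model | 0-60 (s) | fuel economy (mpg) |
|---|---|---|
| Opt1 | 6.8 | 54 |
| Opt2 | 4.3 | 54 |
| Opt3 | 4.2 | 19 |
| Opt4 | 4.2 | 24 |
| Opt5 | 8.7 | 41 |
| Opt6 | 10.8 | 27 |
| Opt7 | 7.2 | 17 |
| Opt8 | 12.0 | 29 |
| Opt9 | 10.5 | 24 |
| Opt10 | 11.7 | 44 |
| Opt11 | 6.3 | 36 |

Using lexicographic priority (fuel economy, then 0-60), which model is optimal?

Opt2

First maximize fuel economy: best is 54, kept {Opt1, Opt2}.
Then minimize 0-60: best is 4.3, kept {Opt2}.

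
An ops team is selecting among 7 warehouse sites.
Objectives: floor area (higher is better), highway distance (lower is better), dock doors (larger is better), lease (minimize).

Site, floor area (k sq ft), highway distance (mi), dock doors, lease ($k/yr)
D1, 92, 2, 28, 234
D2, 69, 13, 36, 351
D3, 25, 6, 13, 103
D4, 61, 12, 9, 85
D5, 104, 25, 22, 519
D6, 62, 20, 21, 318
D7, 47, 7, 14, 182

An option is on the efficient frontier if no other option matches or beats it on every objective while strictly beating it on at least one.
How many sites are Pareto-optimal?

6

D1: not dominated (best highway distance).
D2: not dominated (best dock doors).
D3: not dominated.
D4: not dominated (best lease).
D5: not dominated (best floor area).
D6: dominated by D1 (floor area 92≥62, highway distance 2≤20, dock doors 28≥21, lease 234≤318).
D7: not dominated.
Pareto-optimal: D1, D2, D3, D4, D5, D7 → 6.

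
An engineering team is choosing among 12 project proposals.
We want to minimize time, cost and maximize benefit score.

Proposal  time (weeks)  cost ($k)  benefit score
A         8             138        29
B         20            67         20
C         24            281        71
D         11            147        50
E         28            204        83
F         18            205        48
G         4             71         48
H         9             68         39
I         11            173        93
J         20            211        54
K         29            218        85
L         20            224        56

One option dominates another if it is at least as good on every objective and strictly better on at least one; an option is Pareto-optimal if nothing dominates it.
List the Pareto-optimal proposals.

B, D, G, H, I

A: dominated by G (time 4≤8, cost 71≤138, benefit score 48≥29).
B: not dominated (best cost).
C: dominated by I (time 11≤24, cost 173≤281, benefit score 93≥71).
D: not dominated.
E: dominated by I (time 11≤28, cost 173≤204, benefit score 93≥83).
F: dominated by D (time 11≤18, cost 147≤205, benefit score 50≥48).
G: not dominated (best time).
H: not dominated.
I: not dominated (best benefit score).
J: dominated by I (time 11≤20, cost 173≤211, benefit score 93≥54).
K: dominated by I (time 11≤29, cost 173≤218, benefit score 93≥85).
L: dominated by I (time 11≤20, cost 173≤224, benefit score 93≥56).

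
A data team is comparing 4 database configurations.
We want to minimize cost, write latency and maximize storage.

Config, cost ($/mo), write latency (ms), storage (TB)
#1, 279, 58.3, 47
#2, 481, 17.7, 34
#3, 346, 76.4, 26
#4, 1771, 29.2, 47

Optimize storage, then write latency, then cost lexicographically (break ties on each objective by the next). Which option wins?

#4

First maximize storage: best is 47, kept {#1, #4}.
Then minimize write latency: best is 29.2, kept {#4}.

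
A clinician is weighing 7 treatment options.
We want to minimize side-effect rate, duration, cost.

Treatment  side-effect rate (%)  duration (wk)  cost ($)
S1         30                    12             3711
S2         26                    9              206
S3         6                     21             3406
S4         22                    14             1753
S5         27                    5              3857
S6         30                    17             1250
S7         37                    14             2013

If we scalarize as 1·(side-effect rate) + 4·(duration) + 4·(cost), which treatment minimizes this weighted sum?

S2

S1: 1·30 + 4·12 + 4·3711 = 14922
S2: 1·26 + 4·9 + 4·206 = 886
S3: 1·6 + 4·21 + 4·3406 = 13714
S4: 1·22 + 4·14 + 4·1753 = 7090
S5: 1·27 + 4·5 + 4·3857 = 15475
S6: 1·30 + 4·17 + 4·1250 = 5098
S7: 1·37 + 4·14 + 4·2013 = 8145
Lowest: S2 at 886.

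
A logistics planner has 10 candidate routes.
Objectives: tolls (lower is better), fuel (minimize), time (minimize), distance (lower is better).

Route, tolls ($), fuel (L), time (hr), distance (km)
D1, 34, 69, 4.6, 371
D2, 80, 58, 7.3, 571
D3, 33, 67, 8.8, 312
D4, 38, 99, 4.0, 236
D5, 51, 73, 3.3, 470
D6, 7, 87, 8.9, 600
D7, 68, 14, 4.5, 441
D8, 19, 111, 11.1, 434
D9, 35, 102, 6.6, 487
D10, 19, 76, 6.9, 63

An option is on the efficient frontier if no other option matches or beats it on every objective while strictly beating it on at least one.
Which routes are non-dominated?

D1: not dominated.
D2: dominated by D7 (tolls 68≤80, fuel 14≤58, time 4.5≤7.3, distance 441≤571).
D3: not dominated.
D4: not dominated.
D5: not dominated (best time).
D6: not dominated (best tolls).
D7: not dominated (best fuel).
D8: dominated by D10 (tolls 19≤19, fuel 76≤111, time 6.9≤11.1, distance 63≤434).
D9: dominated by D1 (tolls 34≤35, fuel 69≤102, time 4.6≤6.6, distance 371≤487).
D10: not dominated (best distance).

D1, D3, D4, D5, D6, D7, D10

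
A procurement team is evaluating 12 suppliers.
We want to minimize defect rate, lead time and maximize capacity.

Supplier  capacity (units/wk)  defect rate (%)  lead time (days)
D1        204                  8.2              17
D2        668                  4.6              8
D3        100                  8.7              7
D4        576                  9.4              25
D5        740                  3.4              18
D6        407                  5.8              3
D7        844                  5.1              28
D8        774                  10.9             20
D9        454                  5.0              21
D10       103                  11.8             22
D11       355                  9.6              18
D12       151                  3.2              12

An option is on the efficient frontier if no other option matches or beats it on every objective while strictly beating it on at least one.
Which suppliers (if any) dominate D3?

D6: capacity 407≥100, defect rate 5.8≤8.7, lead time 3≤7 — dominates D3.
Others (D1, D2, D4, D5, D7, D8, D9, D10, D11, D12) are each worse than D3 on at least one objective.

D6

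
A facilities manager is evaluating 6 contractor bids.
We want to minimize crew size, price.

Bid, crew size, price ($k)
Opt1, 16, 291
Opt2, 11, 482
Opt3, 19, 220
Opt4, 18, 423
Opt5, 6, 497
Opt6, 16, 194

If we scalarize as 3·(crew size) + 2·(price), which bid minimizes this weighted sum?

Opt1: 3·16 + 2·291 = 630
Opt2: 3·11 + 2·482 = 997
Opt3: 3·19 + 2·220 = 497
Opt4: 3·18 + 2·423 = 900
Opt5: 3·6 + 2·497 = 1012
Opt6: 3·16 + 2·194 = 436
Lowest: Opt6 at 436.

Opt6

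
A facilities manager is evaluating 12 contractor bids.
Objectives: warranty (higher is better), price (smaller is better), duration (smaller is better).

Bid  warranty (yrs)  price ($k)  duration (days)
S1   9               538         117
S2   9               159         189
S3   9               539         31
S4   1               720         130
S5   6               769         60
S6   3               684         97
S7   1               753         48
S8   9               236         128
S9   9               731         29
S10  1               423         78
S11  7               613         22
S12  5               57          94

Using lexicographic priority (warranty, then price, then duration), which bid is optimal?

First maximize warranty: best is 9, kept {S1, S2, S3, S8, S9}.
Then minimize price: best is 159, kept {S2}.

S2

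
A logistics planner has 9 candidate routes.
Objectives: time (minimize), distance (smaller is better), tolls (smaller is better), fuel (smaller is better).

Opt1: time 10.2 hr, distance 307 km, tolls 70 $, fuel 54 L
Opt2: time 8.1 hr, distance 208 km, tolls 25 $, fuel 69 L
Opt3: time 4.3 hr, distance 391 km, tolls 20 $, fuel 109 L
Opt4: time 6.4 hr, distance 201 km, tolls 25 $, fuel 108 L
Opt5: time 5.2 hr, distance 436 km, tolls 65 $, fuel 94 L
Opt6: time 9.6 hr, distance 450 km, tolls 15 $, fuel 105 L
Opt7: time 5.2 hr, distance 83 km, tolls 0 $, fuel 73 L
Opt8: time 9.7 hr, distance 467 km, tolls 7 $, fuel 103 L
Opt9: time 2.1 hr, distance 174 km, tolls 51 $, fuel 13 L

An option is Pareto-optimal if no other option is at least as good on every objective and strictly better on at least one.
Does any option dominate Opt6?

Opt7 vs Opt6: time 5.2≤9.6, distance 83≤450, tolls 0≤15, fuel 73≤105 — Opt7 is at least as good on every objective and strictly better on at least one, so Opt7 dominates Opt6.

Yes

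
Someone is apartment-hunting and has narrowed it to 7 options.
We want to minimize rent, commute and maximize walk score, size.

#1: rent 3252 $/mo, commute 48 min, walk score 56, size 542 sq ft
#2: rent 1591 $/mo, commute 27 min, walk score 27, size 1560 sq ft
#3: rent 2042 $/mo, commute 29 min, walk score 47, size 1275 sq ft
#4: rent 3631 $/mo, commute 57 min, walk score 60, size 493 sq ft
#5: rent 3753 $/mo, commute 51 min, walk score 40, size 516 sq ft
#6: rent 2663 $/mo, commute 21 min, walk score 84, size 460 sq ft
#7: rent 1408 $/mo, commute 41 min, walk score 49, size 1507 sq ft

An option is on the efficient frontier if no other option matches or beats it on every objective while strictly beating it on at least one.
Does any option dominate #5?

#1 vs #5: rent 3252≤3753, commute 48≤51, walk score 56≥40, size 542≥516 — #1 is at least as good on every objective and strictly better on at least one, so #1 dominates #5.

Yes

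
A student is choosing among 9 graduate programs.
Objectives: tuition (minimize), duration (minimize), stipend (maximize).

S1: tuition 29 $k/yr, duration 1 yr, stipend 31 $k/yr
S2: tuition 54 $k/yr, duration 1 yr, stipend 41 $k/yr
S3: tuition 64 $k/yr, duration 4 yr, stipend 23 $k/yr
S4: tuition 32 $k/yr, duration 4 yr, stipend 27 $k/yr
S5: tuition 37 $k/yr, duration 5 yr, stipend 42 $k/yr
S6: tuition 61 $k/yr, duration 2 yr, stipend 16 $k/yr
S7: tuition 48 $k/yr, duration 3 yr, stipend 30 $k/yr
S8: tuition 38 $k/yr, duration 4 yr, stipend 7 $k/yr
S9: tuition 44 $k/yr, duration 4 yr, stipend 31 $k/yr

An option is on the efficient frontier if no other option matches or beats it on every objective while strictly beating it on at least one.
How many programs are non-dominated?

S1: not dominated (best tuition).
S2: not dominated.
S3: dominated by S1 (tuition 29≤64, duration 1≤4, stipend 31≥23).
S4: dominated by S1 (tuition 29≤32, duration 1≤4, stipend 31≥27).
S5: not dominated (best stipend).
S6: dominated by S1 (tuition 29≤61, duration 1≤2, stipend 31≥16).
S7: dominated by S1 (tuition 29≤48, duration 1≤3, stipend 31≥30).
S8: dominated by S1 (tuition 29≤38, duration 1≤4, stipend 31≥7).
S9: dominated by S1 (tuition 29≤44, duration 1≤4, stipend 31≥31).
Pareto-optimal: S1, S2, S5 → 3.

3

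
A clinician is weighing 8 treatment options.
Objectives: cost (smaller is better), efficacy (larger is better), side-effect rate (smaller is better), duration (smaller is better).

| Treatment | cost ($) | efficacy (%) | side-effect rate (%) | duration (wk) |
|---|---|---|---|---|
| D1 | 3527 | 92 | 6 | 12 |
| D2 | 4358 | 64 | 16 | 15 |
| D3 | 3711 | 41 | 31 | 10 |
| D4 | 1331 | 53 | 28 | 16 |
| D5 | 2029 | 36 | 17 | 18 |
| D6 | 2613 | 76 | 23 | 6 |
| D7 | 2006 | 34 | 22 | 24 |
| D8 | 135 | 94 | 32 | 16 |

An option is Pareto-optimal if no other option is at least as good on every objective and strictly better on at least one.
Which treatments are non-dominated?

D1: not dominated (best side-effect rate).
D2: dominated by D1 (cost 3527≤4358, efficacy 92≥64, side-effect rate 6≤16, duration 12≤15).
D3: dominated by D6 (cost 2613≤3711, efficacy 76≥41, side-effect rate 23≤31, duration 6≤10).
D4: not dominated.
D5: not dominated.
D6: not dominated (best duration).
D7: not dominated.
D8: not dominated (best cost).

D1, D4, D5, D6, D7, D8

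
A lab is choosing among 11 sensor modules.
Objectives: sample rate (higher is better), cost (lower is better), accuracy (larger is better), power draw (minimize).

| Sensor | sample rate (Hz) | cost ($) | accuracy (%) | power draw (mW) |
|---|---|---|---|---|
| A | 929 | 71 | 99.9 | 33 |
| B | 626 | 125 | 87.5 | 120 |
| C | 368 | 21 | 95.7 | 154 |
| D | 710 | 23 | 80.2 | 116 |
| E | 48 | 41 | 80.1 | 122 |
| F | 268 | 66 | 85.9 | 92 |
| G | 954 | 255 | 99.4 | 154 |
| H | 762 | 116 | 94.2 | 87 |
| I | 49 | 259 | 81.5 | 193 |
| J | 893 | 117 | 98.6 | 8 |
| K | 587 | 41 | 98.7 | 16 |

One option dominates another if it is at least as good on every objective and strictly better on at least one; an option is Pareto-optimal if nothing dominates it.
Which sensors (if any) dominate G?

A: worse on sample rate (929 vs 954).
B: worse on sample rate (626 vs 954).
C: worse on sample rate (368 vs 954).
D: worse on sample rate (710 vs 954).
E: worse on sample rate (48 vs 954).
F: worse on sample rate (268 vs 954).
H: worse on sample rate (762 vs 954).
I: worse on sample rate (49 vs 954).
J: worse on sample rate (893 vs 954).
K: worse on sample rate (587 vs 954).
No option dominates G.

none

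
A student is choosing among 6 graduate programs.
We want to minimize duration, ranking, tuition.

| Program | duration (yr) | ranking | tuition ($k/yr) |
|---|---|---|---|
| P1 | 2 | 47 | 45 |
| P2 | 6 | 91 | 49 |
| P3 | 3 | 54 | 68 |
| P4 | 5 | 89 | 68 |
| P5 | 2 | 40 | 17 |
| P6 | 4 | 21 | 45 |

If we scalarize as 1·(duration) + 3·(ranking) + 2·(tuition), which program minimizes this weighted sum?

P5

P1: 1·2 + 3·47 + 2·45 = 233
P2: 1·6 + 3·91 + 2·49 = 377
P3: 1·3 + 3·54 + 2·68 = 301
P4: 1·5 + 3·89 + 2·68 = 408
P5: 1·2 + 3·40 + 2·17 = 156
P6: 1·4 + 3·21 + 2·45 = 157
Lowest: P5 at 156.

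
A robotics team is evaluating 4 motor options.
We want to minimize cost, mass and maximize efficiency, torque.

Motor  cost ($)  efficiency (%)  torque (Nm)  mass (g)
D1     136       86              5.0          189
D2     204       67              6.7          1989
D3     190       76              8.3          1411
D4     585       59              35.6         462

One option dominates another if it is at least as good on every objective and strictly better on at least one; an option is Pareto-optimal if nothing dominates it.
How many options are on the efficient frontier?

3

D1: not dominated (best cost).
D2: dominated by D3 (cost 190≤204, efficiency 76≥67, torque 8.3≥6.7, mass 1411≤1989).
D3: not dominated.
D4: not dominated (best torque).
Pareto-optimal: D1, D3, D4 → 3.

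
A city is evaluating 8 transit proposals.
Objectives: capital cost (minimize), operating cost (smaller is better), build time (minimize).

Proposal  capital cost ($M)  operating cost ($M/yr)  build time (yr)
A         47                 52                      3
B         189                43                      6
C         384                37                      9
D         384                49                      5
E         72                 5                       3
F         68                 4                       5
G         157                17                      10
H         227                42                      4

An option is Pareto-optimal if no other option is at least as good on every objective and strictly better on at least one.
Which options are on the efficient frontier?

A: not dominated (best capital cost).
B: dominated by E (capital cost 72≤189, operating cost 5≤43, build time 3≤6).
C: dominated by E (capital cost 72≤384, operating cost 5≤37, build time 3≤9).
D: dominated by E (capital cost 72≤384, operating cost 5≤49, build time 3≤5).
E: not dominated.
F: not dominated (best operating cost).
G: dominated by E (capital cost 72≤157, operating cost 5≤17, build time 3≤10).
H: dominated by E (capital cost 72≤227, operating cost 5≤42, build time 3≤4).

A, E, F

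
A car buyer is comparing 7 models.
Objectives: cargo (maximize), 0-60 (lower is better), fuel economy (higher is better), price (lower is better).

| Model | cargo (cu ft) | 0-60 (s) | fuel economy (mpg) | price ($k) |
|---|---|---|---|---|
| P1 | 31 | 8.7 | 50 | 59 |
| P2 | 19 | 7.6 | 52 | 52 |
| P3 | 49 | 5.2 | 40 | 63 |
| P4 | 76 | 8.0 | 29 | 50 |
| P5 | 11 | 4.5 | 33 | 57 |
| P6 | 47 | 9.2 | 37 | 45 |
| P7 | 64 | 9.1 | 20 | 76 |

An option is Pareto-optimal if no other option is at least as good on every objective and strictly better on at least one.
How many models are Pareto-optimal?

6

P1: not dominated.
P2: not dominated (best fuel economy).
P3: not dominated.
P4: not dominated (best cargo).
P5: not dominated (best 0-60).
P6: not dominated (best price).
P7: dominated by P4 (cargo 76≥64, 0-60 8.0≤9.1, fuel economy 29≥20, price 50≤76).
Pareto-optimal: P1, P2, P3, P4, P5, P6 → 6.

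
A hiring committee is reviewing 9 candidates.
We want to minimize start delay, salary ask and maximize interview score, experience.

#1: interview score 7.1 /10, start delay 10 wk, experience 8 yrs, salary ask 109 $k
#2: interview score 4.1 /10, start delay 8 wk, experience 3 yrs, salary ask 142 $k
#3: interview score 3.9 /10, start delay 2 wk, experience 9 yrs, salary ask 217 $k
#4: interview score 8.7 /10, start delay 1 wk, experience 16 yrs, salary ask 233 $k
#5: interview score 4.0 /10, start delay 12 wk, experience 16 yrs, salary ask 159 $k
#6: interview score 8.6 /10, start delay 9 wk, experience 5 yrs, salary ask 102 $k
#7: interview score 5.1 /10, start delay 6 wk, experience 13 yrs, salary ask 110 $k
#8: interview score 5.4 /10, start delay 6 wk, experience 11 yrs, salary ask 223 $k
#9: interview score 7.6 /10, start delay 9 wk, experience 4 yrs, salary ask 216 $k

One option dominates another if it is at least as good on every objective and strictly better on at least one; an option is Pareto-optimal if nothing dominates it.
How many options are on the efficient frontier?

7

#1: not dominated.
#2: dominated by #7 (interview score 5.1≥4.1, start delay 6≤8, experience 13≥3, salary ask 110≤142).
#3: not dominated.
#4: not dominated (best interview score).
#5: not dominated.
#6: not dominated (best salary ask).
#7: not dominated.
#8: not dominated.
#9: dominated by #6 (interview score 8.6≥7.6, start delay 9≤9, experience 5≥4, salary ask 102≤216).
Pareto-optimal: #1, #3, #4, #5, #6, #7, #8 → 7.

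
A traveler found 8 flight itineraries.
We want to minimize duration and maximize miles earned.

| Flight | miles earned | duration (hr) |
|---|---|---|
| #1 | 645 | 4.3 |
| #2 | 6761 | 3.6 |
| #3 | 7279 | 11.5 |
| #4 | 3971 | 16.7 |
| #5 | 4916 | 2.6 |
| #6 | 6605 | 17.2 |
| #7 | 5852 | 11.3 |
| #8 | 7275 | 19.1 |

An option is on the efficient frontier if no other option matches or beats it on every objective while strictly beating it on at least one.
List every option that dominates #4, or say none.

#2, #3, #5, #7

#2: miles earned 6761≥3971, duration 3.6≤16.7 — dominates #4.
#3: miles earned 7279≥3971, duration 11.5≤16.7 — dominates #4.
#5: miles earned 4916≥3971, duration 2.6≤16.7 — dominates #4.
#7: miles earned 5852≥3971, duration 11.3≤16.7 — dominates #4.
Others (#1, #6, #8) are each worse than #4 on at least one objective.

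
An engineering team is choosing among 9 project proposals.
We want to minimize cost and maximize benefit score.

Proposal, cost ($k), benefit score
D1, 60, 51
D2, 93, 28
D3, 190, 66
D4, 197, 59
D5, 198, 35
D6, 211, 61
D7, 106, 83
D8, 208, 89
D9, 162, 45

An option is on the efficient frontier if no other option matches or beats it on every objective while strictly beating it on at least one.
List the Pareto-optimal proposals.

D1: not dominated (best cost).
D2: dominated by D1 (cost 60≤93, benefit score 51≥28).
D3: dominated by D7 (cost 106≤190, benefit score 83≥66).
D4: dominated by D3 (cost 190≤197, benefit score 66≥59).
D5: dominated by D1 (cost 60≤198, benefit score 51≥35).
D6: dominated by D3 (cost 190≤211, benefit score 66≥61).
D7: not dominated.
D8: not dominated (best benefit score).
D9: dominated by D1 (cost 60≤162, benefit score 51≥45).

D1, D7, D8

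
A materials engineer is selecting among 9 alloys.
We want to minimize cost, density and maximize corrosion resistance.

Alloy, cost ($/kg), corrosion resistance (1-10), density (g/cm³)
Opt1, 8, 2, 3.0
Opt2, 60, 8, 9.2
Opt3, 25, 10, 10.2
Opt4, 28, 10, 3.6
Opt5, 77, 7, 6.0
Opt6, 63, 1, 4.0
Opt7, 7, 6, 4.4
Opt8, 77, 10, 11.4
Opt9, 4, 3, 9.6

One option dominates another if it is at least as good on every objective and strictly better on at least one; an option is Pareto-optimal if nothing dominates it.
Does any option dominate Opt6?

Yes

Opt1 vs Opt6: cost 8≤63, corrosion resistance 2≥1, density 3.0≤4.0 — Opt1 is at least as good on every objective and strictly better on at least one, so Opt1 dominates Opt6.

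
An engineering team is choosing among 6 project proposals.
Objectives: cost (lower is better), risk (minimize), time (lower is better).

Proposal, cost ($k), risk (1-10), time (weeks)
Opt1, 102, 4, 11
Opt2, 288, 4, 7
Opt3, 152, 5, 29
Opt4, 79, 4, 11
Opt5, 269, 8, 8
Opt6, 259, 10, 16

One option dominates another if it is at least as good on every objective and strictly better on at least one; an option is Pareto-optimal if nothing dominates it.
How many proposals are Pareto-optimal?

Opt1: dominated by Opt4 (cost 79≤102, risk 4≤4, time 11≤11).
Opt2: not dominated (best time).
Opt3: dominated by Opt1 (cost 102≤152, risk 4≤5, time 11≤29).
Opt4: not dominated (best cost).
Opt5: not dominated.
Opt6: dominated by Opt1 (cost 102≤259, risk 4≤10, time 11≤16).
Pareto-optimal: Opt2, Opt4, Opt5 → 3.

3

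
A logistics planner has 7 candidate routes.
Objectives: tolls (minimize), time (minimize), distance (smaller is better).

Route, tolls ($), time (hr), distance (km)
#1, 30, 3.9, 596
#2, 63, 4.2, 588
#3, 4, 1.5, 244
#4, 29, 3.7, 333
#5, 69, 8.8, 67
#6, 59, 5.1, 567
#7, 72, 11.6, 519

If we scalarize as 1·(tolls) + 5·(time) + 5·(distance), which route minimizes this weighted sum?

#1: 1·30 + 5·3.9 + 5·596 = 3029.5
#2: 1·63 + 5·4.2 + 5·588 = 3024.0
#3: 1·4 + 5·1.5 + 5·244 = 1231.5
#4: 1·29 + 5·3.7 + 5·333 = 1712.5
#5: 1·69 + 5·8.8 + 5·67 = 448.0
#6: 1·59 + 5·5.1 + 5·567 = 2919.5
#7: 1·72 + 5·11.6 + 5·519 = 2725.0
Lowest: #5 at 448.0.

#5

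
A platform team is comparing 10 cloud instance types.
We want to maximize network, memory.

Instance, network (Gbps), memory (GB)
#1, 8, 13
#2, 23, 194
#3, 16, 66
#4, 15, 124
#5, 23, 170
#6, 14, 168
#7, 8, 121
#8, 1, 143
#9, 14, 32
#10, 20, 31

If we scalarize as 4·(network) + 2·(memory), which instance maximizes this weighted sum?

#1: 4·8 + 2·13 = 58
#2: 4·23 + 2·194 = 480
#3: 4·16 + 2·66 = 196
#4: 4·15 + 2·124 = 308
#5: 4·23 + 2·170 = 432
#6: 4·14 + 2·168 = 392
#7: 4·8 + 2·121 = 274
#8: 4·1 + 2·143 = 290
#9: 4·14 + 2·32 = 120
#10: 4·20 + 2·31 = 142
Highest: #2 at 480.

#2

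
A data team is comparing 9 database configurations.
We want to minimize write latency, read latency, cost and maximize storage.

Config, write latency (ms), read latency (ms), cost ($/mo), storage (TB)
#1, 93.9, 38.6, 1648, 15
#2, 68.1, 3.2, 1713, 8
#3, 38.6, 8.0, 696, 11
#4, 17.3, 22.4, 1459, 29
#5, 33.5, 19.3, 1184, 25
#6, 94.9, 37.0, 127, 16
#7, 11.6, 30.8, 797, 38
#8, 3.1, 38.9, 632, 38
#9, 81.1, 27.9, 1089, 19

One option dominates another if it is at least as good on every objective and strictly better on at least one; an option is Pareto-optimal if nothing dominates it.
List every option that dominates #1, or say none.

#4, #5, #7, #9

#4: write latency 17.3≤93.9, read latency 22.4≤38.6, cost 1459≤1648, storage 29≥15 — dominates #1.
#5: write latency 33.5≤93.9, read latency 19.3≤38.6, cost 1184≤1648, storage 25≥15 — dominates #1.
#7: write latency 11.6≤93.9, read latency 30.8≤38.6, cost 797≤1648, storage 38≥15 — dominates #1.
#9: write latency 81.1≤93.9, read latency 27.9≤38.6, cost 1089≤1648, storage 19≥15 — dominates #1.
Others (#2, #3, #6, #8) are each worse than #1 on at least one objective.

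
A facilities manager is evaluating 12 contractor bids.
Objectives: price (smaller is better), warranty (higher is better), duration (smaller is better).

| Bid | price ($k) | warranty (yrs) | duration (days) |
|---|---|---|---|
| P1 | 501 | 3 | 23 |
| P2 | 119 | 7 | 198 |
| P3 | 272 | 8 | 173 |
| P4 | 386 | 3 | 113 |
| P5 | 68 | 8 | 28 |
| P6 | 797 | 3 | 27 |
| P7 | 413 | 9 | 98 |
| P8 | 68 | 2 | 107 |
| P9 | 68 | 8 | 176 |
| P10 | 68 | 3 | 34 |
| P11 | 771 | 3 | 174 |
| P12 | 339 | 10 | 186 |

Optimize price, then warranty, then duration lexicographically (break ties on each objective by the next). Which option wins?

P5

First minimize price: best is 68, kept {P5, P8, P9, P10}.
Then maximize warranty: best is 8, kept {P5, P9}.
Then minimize duration: best is 28, kept {P5}.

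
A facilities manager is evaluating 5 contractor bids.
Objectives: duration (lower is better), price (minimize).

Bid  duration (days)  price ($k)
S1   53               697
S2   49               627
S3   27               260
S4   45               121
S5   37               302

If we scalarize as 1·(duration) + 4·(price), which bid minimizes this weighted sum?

S4

S1: 1·53 + 4·697 = 2841
S2: 1·49 + 4·627 = 2557
S3: 1·27 + 4·260 = 1067
S4: 1·45 + 4·121 = 529
S5: 1·37 + 4·302 = 1245
Lowest: S4 at 529.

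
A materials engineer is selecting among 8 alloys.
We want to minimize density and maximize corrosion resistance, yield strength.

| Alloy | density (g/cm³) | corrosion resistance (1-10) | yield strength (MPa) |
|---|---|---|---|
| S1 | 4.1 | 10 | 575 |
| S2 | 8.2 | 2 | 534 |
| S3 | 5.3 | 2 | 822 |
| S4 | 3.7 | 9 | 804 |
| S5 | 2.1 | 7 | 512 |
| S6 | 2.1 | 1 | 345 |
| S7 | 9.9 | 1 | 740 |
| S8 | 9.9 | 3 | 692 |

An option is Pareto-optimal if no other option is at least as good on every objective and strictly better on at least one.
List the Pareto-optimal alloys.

S1: not dominated (best corrosion resistance).
S2: dominated by S1 (density 4.1≤8.2, corrosion resistance 10≥2, yield strength 575≥534).
S3: not dominated (best yield strength).
S4: not dominated.
S5: not dominated.
S6: dominated by S5 (density 2.1≤2.1, corrosion resistance 7≥1, yield strength 512≥345).
S7: dominated by S3 (density 5.3≤9.9, corrosion resistance 2≥1, yield strength 822≥740).
S8: dominated by S4 (density 3.7≤9.9, corrosion resistance 9≥3, yield strength 804≥692).

S1, S3, S4, S5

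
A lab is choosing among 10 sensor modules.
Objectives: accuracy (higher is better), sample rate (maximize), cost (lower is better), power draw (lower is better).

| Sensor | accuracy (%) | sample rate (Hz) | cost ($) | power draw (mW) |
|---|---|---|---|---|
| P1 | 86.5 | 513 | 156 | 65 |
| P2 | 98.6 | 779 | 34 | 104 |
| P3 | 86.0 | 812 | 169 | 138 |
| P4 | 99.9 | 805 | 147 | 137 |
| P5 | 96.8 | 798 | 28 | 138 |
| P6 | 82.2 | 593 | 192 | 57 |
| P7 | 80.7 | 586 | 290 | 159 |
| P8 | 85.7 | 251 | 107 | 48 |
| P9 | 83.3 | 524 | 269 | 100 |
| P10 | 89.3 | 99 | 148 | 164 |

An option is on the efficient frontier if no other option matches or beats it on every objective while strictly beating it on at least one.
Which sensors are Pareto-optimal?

P1: not dominated.
P2: not dominated.
P3: not dominated (best sample rate).
P4: not dominated (best accuracy).
P5: not dominated (best cost).
P6: not dominated.
P7: dominated by P2 (accuracy 98.6≥80.7, sample rate 779≥586, cost 34≤290, power draw 104≤159).
P8: not dominated (best power draw).
P9: not dominated.
P10: dominated by P2 (accuracy 98.6≥89.3, sample rate 779≥99, cost 34≤148, power draw 104≤164).

P1, P2, P3, P4, P5, P6, P8, P9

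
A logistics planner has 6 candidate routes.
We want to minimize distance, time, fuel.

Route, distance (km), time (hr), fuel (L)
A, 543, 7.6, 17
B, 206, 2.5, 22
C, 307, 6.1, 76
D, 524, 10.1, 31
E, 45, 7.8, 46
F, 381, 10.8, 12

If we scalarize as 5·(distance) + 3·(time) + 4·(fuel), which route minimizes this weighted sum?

A: 5·543 + 3·7.6 + 4·17 = 2805.8
B: 5·206 + 3·2.5 + 4·22 = 1125.5
C: 5·307 + 3·6.1 + 4·76 = 1857.3
D: 5·524 + 3·10.1 + 4·31 = 2774.3
E: 5·45 + 3·7.8 + 4·46 = 432.4
F: 5·381 + 3·10.8 + 4·12 = 1985.4
Lowest: E at 432.4.

E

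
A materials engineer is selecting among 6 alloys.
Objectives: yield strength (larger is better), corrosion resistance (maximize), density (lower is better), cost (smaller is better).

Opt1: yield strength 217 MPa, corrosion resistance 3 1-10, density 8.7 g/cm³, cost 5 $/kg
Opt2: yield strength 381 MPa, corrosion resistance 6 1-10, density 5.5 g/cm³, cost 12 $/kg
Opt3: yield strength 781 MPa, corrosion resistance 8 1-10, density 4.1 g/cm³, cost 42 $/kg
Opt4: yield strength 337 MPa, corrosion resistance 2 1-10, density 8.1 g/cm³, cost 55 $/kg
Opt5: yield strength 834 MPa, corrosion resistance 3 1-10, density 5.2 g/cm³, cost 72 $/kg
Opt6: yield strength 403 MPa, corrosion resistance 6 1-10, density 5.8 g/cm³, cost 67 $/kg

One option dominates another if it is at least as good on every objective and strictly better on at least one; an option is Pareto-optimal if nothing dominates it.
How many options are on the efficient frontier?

4

Opt1: not dominated (best cost).
Opt2: not dominated.
Opt3: not dominated (best corrosion resistance).
Opt4: dominated by Opt2 (yield strength 381≥337, corrosion resistance 6≥2, density 5.5≤8.1, cost 12≤55).
Opt5: not dominated (best yield strength).
Opt6: dominated by Opt3 (yield strength 781≥403, corrosion resistance 8≥6, density 4.1≤5.8, cost 42≤67).
Pareto-optimal: Opt1, Opt2, Opt3, Opt5 → 4.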